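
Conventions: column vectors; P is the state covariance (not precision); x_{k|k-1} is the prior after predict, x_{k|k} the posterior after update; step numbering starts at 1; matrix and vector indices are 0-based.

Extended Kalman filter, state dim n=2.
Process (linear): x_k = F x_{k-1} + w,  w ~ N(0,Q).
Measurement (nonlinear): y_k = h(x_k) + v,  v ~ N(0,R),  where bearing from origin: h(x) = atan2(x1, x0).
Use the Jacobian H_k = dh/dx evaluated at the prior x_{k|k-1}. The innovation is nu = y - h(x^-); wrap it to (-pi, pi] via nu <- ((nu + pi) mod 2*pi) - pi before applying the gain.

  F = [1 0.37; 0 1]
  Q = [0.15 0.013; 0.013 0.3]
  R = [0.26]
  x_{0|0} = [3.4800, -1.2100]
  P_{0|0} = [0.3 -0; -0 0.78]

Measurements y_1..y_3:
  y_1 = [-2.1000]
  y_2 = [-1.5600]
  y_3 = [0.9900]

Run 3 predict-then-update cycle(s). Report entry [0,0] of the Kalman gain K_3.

step 1: x^-=[3.0323, -1.2100]  P^-=[0.5568 0.3016; 0.3016 1.0800]  H_jac=[0.1135 0.2845]  S=[0.3741]  K=[0.3983; 0.9129]  nu=[-1.7203]  x^+=[2.3470, -2.7805]  P^+=[0.4974 0.1656; 0.1656 0.7683]
step 2: x^-=[1.3182, -2.7805]  P^-=[0.8751 0.4628; 0.4628 1.0683]  H_jac=[0.2936 0.1392]  S=[0.3940]  K=[0.8158; 0.7224]  nu=[-0.4319]  x^+=[0.9659, -3.0925]  P^+=[0.6129 0.2306; 0.2306 0.8626]
step 3: x^-=[-0.1783, -3.0925]  P^-=[1.0517 0.5628; 0.5628 1.1626]  H_jac=[0.3223 -0.0186]  S=[0.3629]  K=[0.9052; 0.4403]  nu=[2.6184]  x^+=[2.1918, -1.9396]  P^+=[0.7544 0.4182; 0.4182 1.0923]

K[0,0] = 0.9052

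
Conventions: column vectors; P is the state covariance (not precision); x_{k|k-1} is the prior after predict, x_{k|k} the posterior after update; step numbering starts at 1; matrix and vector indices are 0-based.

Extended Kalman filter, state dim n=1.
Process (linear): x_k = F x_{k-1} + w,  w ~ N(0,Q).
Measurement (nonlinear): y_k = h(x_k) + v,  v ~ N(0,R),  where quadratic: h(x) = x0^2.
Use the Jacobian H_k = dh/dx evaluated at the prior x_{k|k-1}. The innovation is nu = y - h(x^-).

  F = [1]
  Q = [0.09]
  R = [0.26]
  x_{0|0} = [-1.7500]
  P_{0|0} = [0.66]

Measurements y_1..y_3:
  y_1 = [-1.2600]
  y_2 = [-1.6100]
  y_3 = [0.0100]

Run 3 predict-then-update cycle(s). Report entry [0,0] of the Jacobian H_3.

step 1: x^-=[-1.7500]  P^-=[0.7500]  H_jac=[-3.5000]  S=[9.4475]  K=[-0.2779]  nu=[-4.3225]  x^+=[-0.5490]  P^+=[0.0206]
step 2: x^-=[-0.5490]  P^-=[0.1106]  H_jac=[-1.0980]  S=[0.3934]  K=[-0.3088]  nu=[-1.9114]  x^+=[0.0413]  P^+=[0.0731]
step 3: x^-=[0.0413]  P^-=[0.1631]  H_jac=[0.0825]  S=[0.2611]  K=[0.0516]  nu=[0.0083]  x^+=[0.0417]  P^+=[0.1624]

H_jac[0,0] = 0.0825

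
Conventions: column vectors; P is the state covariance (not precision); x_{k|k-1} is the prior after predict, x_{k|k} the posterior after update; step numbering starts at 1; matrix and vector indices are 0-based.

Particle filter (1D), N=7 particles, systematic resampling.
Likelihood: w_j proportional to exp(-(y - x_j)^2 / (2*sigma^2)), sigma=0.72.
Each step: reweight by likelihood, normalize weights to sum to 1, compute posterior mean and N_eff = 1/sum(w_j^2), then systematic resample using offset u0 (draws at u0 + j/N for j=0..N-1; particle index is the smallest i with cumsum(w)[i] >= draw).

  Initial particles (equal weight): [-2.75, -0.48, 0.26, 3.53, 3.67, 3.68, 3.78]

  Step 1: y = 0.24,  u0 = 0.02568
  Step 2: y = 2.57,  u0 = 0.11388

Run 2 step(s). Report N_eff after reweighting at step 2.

N_eff = 4.1304

step 1: w=[0.0001, 0.3776, 0.6223, 0.0000, 0.0000, 0.0000, 0.0000]  mean=-0.0196  Neff=1.8875  idx=[1, 1, 1, 2, 2, 2, 2]
step 2: w=[0.0054, 0.0054, 0.0054, 0.2460, 0.2460, 0.2460, 0.2460]  mean=0.2481  Neff=4.1304  idx=[3, 3, 4, 5, 5, 6, 6]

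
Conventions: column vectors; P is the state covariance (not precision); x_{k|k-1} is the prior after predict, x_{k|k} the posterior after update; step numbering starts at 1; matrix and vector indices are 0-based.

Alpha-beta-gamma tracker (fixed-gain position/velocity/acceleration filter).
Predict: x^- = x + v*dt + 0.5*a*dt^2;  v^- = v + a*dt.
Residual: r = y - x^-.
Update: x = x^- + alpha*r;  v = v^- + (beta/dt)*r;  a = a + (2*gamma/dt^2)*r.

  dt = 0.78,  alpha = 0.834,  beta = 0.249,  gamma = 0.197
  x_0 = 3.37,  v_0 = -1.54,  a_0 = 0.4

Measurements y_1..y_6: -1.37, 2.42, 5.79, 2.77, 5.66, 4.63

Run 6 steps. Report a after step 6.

step 1: x_pred=2.2905  r=-3.6605  x^+=-0.7624  v^+=-2.3965  a^+=-1.9705
step 2: x_pred=-3.2311  r=5.6511  x^+=1.4819  v^+=-2.1295  a^+=1.6891
step 3: x_pred=0.3347  r=5.4553  x^+=4.8844  v^+=0.9295  a^+=5.2220
step 4: x_pred=7.1979  r=-4.4279  x^+=3.5050  v^+=3.5891  a^+=2.3544
step 5: x_pred=7.0207  r=-1.3607  x^+=5.8859  v^+=4.9912  a^+=1.4732
step 6: x_pred=10.2271  r=-5.5971  x^+=5.5591  v^+=4.3535  a^+=-2.1515

a_post = -2.1515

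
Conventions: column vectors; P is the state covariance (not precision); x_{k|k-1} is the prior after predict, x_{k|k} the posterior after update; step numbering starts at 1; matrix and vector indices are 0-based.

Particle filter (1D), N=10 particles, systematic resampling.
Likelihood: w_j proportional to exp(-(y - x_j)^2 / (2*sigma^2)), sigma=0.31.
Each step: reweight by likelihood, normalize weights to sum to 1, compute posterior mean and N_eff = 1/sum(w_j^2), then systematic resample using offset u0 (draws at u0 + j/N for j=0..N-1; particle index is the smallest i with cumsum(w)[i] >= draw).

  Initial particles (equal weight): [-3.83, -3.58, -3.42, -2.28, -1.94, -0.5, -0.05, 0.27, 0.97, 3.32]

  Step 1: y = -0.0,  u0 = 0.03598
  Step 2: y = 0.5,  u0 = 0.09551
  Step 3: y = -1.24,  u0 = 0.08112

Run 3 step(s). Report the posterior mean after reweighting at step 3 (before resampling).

post_mean = -0.0419

step 1: w=[0.0000, 0.0000, 0.0000, 0.0000, 0.0000, 0.1396, 0.5059, 0.3507, 0.0038, 0.0000]  mean=0.0033  Neff=2.5100  idx=[5, 5, 6, 6, 6, 6, 6, 7, 7, 7]
step 2: w=[0.0017, 0.0017, 0.0623, 0.0623, 0.0623, 0.0623, 0.0623, 0.2284, 0.2284, 0.2284]  mean=0.1677  Neff=5.6859  idx=[3, 5, 6, 7, 7, 8, 8, 9, 9, 9]
step 3: w=[0.3249, 0.3249, 0.3249, 0.0036, 0.0036, 0.0036, 0.0036, 0.0036, 0.0036, 0.0036]  mean=-0.0419  Neff=3.1574  idx=[0, 0, 0, 1, 1, 1, 2, 2, 2, 4]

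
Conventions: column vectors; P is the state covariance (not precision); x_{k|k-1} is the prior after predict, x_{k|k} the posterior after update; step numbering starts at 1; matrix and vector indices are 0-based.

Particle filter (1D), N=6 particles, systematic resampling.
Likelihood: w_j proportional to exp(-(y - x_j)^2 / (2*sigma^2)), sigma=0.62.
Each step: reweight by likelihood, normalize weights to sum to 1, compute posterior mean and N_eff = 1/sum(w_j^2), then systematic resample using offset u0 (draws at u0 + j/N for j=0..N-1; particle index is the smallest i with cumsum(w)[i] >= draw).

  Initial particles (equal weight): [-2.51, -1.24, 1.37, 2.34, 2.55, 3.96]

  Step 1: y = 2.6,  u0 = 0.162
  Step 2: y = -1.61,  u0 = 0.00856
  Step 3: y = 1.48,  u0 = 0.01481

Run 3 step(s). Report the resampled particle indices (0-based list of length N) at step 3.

resampled_idx = [0, 1, 2, 3, 4, 5]

step 1: w=[0.0000, 0.0000, 0.0652, 0.4275, 0.4652, 0.0421]  mean=2.4426  Neff=2.4681  idx=[3, 3, 4, 4, 4, 5]
step 2: w=[0.4297, 0.4297, 0.0469, 0.0469, 0.0469, 0.0000]  mean=2.3695  Neff=2.6608  idx=[0, 0, 0, 1, 1, 1]
step 3: w=[0.1667, 0.1667, 0.1667, 0.1667, 0.1667, 0.1667]  mean=2.3400  Neff=6.0000  idx=[0, 1, 2, 3, 4, 5]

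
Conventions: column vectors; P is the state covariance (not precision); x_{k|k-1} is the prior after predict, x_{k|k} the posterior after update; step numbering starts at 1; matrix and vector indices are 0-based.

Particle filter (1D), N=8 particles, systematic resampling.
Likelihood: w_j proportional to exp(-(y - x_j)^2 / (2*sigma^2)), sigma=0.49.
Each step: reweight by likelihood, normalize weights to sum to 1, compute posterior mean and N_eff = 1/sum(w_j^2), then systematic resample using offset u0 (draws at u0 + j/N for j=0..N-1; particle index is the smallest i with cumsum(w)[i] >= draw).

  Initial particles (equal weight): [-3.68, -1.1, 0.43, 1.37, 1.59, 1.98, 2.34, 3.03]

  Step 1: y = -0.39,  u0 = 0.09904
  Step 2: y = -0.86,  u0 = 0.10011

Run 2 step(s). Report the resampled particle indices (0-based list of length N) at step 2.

resampled_idx = [0, 0, 1, 1, 2, 3, 3, 5]

step 1: w=[0.0000, 0.5849, 0.4120, 0.0026, 0.0005, 0.0000, 0.0000, 0.0000]  mean=-0.4618  Neff=1.9538  idx=[1, 1, 1, 1, 2, 2, 2, 2]
step 2: w=[0.2415, 0.2415, 0.2415, 0.2415, 0.0085, 0.0085, 0.0085, 0.0085]  mean=-1.0479  Neff=4.2816  idx=[0, 0, 1, 1, 2, 3, 3, 5]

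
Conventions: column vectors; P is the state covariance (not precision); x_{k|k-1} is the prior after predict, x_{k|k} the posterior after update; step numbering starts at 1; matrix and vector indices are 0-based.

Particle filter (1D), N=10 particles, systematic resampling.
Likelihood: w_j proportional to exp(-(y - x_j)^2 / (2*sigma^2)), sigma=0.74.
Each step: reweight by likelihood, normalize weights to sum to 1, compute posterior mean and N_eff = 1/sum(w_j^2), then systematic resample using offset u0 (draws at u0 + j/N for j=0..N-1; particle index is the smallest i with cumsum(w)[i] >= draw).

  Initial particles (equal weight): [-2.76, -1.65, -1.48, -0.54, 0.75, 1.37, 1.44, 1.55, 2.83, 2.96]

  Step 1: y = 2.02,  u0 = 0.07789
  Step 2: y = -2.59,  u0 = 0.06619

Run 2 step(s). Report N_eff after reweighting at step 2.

N_eff = 5.4415

step 1: w=[0.0000, 0.0000, 0.0000, 0.0007, 0.0663, 0.1965, 0.2126, 0.2362, 0.1588, 0.1290]  mean=1.8218  Neff=5.3816  idx=[5, 5, 6, 6, 7, 7, 7, 8, 9, 9]
step 2: w=[0.2505, 0.2505, 0.1503, 0.1503, 0.0662, 0.0662, 0.0662, 0.0000, 0.0000, 0.0000]  mean=1.4268  Neff=5.4415  idx=[0, 0, 1, 1, 1, 2, 3, 3, 4, 6]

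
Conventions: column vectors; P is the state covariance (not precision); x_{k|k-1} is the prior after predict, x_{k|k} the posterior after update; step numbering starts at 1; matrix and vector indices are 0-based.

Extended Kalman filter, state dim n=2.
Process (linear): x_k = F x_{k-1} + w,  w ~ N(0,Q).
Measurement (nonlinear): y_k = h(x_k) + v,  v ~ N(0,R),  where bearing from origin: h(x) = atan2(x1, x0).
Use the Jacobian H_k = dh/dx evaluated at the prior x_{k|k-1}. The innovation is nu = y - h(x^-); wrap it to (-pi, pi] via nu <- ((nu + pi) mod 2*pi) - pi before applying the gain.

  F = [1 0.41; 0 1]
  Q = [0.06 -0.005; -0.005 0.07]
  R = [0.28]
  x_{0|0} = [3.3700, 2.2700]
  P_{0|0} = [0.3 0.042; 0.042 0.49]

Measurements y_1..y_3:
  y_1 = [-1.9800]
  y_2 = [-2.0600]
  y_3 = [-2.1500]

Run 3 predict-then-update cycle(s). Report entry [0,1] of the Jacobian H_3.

H_jac[0,1] = 0.1903

step 1: x^-=[4.3007, 2.2700]  P^-=[0.4768 0.2379; 0.2379 0.5600]  H_jac=[-0.0960 0.1819]  S=[0.2946]  K=[-0.0085; 0.2682]  nu=[-2.4657]  x^+=[4.3217, 1.6088]  P^+=[0.4768 0.2386; 0.2386 0.5388]
step 2: x^-=[4.9813, 1.6088]  P^-=[0.8230 0.4545; 0.4545 0.6088]  H_jac=[-0.0587 0.1818]  S=[0.2933]  K=[0.1170; 0.2864]  nu=[-2.3724]  x^+=[4.7038, 0.9293]  P^+=[0.8190 0.4447; 0.4447 0.5848]
step 3: x^-=[5.0848, 0.9293]  P^-=[1.3419 0.6794; 0.6794 0.6548]  H_jac=[-0.0348 0.1903]  S=[0.2963]  K=[0.2788; 0.3407]  nu=[-2.3308]  x^+=[4.4349, 0.1351]  P^+=[1.3189 0.6513; 0.6513 0.6204]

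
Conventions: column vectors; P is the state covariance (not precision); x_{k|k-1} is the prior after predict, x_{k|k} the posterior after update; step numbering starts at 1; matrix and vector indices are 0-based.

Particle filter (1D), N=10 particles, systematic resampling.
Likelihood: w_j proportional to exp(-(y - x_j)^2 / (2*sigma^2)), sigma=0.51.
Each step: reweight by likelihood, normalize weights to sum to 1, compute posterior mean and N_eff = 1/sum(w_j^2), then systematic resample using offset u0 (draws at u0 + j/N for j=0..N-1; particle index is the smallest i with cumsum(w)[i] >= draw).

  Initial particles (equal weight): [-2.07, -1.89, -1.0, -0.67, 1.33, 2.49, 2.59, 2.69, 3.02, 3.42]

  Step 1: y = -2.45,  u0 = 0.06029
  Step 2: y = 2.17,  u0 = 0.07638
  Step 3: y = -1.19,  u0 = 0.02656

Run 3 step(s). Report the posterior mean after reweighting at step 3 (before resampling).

post_mean = -1.9009

step 1: w=[0.5719, 0.4131, 0.0133, 0.0017, 0.0000, 0.0000, 0.0000, 0.0000, 0.0000, 0.0000]  mean=-1.9791  Neff=2.0083  idx=[0, 0, 0, 0, 0, 0, 1, 1, 1, 1]
step 2: w=[0.0130, 0.0130, 0.0130, 0.0130, 0.0130, 0.0130, 0.2304, 0.2304, 0.2304, 0.2304]  mean=-1.9041  Neff=4.6854  idx=[5, 6, 6, 7, 7, 8, 8, 9, 9, 9]
step 3: w=[0.0604, 0.1044, 0.1044, 0.1044, 0.1044, 0.1044, 0.1044, 0.1044, 0.1044, 0.1044]  mean=-1.9009  Neff=9.8290  idx=[0, 1, 2, 3, 4, 5, 6, 7, 8, 9]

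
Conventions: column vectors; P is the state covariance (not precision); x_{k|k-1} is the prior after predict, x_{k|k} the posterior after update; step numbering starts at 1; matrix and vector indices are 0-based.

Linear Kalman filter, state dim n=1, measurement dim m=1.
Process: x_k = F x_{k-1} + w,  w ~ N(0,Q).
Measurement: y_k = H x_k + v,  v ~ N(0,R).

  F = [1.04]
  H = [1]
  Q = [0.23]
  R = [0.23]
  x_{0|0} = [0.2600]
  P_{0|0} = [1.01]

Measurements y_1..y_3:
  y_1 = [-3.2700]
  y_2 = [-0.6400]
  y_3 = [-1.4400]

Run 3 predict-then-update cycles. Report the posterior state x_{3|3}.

x_post = [-1.4453]

step 1: x^-=[0.2704]  P^-=[1.3224]  S=[1.5524]  K=[0.8518]  nu=[-3.5404]  x^+=[-2.7455]  P^+=[0.1959]
step 2: x^-=[-2.8553]  P^-=[0.4419]  S=[0.6719]  K=[0.6577]  nu=[2.2153]  x^+=[-1.3983]  P^+=[0.1513]
step 3: x^-=[-1.4542]  P^-=[0.3936]  S=[0.6236]  K=[0.6312]  nu=[0.0142]  x^+=[-1.4453]  P^+=[0.1452]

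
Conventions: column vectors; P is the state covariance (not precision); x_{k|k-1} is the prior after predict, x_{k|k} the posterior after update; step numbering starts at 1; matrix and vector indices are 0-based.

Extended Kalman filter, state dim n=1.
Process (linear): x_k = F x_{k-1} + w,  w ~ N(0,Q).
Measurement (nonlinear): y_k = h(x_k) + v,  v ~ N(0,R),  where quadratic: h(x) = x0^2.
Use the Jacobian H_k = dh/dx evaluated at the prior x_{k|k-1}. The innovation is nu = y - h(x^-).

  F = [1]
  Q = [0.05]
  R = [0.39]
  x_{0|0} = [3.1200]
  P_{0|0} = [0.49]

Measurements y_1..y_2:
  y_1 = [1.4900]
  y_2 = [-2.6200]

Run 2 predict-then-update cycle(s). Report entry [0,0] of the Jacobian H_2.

H_jac[0,0] = 3.6457

step 1: x^-=[3.1200]  P^-=[0.5400]  H_jac=[6.2400]  S=[21.4163]  K=[0.1573]  nu=[-8.2444]  x^+=[1.8228]  P^+=[0.0098]
step 2: x^-=[1.8228]  P^-=[0.0598]  H_jac=[3.6457]  S=[1.1852]  K=[0.1840]  nu=[-5.9428]  x^+=[0.7291]  P^+=[0.0197]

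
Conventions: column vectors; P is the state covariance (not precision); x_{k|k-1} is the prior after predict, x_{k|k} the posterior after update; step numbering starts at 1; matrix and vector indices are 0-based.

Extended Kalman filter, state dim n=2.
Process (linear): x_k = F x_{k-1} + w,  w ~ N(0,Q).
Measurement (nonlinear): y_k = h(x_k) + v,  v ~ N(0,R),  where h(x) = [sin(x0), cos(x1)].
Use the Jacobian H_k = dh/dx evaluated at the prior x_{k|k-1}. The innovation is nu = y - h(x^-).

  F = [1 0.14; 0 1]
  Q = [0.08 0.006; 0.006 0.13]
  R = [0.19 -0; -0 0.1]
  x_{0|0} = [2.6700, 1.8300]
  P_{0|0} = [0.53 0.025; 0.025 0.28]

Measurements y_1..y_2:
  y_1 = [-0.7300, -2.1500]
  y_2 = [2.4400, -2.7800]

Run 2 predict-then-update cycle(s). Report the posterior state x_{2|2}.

step 1: x^-=[2.9262, 1.8300]  P^-=[0.6225 0.0702; 0.0702 0.4100]  H_jac=[-0.9769 0.0000; 0.0000 -0.9666]  S=[0.7841 0.0663; 0.0663 0.4831]  K=[-0.7727 -0.0344; -0.0183 -0.8179]  nu=[-0.9437, -1.8937]  x^+=[3.7206, 3.3961]  P^+=[0.1503 0.0036; 0.0036 0.0846]
step 2: x^-=[4.1961, 3.3961]  P^-=[0.2329 0.0214; 0.0214 0.2146]  H_jac=[-0.4937 0.0000; 0.0000 0.2518]  S=[0.2468 -0.0027; -0.0027 0.1136]  K=[-0.4656 0.0365; -0.0377 0.4747]  nu=[3.3096, -1.8122]  x^+=[2.5888, 2.4110]  P^+=[0.1792 0.0145; 0.0145 0.1886]

x_post = [2.5888, 2.4110]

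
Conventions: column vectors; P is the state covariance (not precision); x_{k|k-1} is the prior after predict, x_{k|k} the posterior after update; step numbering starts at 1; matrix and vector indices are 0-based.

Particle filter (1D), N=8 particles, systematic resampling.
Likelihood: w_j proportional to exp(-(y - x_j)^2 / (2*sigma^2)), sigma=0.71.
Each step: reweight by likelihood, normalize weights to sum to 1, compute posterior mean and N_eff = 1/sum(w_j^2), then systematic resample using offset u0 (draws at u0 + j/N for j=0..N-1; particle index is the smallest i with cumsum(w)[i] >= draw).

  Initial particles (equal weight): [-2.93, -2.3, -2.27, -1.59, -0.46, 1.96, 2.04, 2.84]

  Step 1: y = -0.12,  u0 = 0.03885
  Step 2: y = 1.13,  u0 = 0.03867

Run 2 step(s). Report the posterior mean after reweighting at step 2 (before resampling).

post_mean = -0.4613

step 1: w=[0.0004, 0.0085, 0.0097, 0.1115, 0.8475, 0.0130, 0.0093, 0.0002]  mean=-0.5649  Neff=1.3679  idx=[3, 4, 4, 4, 4, 4, 4, 4]
step 2: w=[0.0011, 0.1427, 0.1427, 0.1427, 0.1427, 0.1427, 0.1427, 0.1427]  mean=-0.4613  Neff=7.0159  idx=[1, 2, 3, 3, 4, 5, 6, 7]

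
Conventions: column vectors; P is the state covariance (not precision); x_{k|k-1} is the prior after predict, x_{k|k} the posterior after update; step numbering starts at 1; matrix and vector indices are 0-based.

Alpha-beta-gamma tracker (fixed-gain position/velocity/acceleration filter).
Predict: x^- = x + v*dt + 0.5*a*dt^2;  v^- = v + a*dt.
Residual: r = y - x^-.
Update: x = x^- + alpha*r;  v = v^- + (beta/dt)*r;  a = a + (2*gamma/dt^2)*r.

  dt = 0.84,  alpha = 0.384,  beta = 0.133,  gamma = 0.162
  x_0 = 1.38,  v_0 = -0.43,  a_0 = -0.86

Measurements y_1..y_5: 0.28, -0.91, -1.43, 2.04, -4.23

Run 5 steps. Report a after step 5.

a_post = 2.2105

step 1: x_pred=0.7154  r=-0.4354  x^+=0.5482  v^+=-1.2213  a^+=-1.0599
step 2: x_pred=-0.8517  r=-0.0583  x^+=-0.8741  v^+=-2.1209  a^+=-1.0867
step 3: x_pred=-3.0390  r=1.6090  x^+=-2.4212  v^+=-2.7790  a^+=-0.3479
step 4: x_pred=-4.8782  r=6.9182  x^+=-2.2216  v^+=-1.9758  a^+=2.8289
step 5: x_pred=-2.8833  r=-1.3467  x^+=-3.4004  v^+=0.1872  a^+=2.2105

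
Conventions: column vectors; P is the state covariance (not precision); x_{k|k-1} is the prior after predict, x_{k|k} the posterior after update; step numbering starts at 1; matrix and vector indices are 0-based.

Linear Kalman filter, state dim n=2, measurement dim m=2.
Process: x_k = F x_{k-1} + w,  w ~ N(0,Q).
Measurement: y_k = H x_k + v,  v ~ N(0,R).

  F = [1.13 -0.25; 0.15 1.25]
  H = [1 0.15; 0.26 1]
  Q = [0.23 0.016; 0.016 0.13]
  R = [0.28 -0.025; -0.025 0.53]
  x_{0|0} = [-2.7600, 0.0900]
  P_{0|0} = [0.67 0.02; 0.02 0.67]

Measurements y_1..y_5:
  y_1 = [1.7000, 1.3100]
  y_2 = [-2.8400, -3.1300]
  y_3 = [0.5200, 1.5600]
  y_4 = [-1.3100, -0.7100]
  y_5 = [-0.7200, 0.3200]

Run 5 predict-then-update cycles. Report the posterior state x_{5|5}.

step 1: x^-=[-3.1413, -0.3015]  P^-=[1.1161 -0.0523; -0.0523 1.1995]  S=[1.4074 0.3908; 0.3908 1.7777]  K=[0.7991 -0.0418; -0.1007 0.6892]  nu=[4.8865, 2.4282]  x^+=[0.6618, 0.8801]  P^+=[0.2405 -0.1047; -0.1047 0.3950]
step 2: x^-=[0.5278, 1.1993]  P^-=[0.6209 -0.2106; -0.2106 0.7134]  S=[0.8538 0.0246; 0.0246 1.1758]  K=[0.6919 -0.0563; -0.1376 0.5630]  nu=[-3.5477, -4.4666]  x^+=[-1.6753, -0.8273]  P^+=[0.2104 -0.1018; -0.1018 0.3283]
step 3: x^-=[-1.6862, -1.2854]  P^-=[0.5767 -0.1910; -0.1910 0.6095]  S=[0.8132 0.0180; 0.0180 1.0792]  K=[0.6751 -0.0492; -0.1339 0.5210]  nu=[2.3990, 3.2838]  x^+=[-0.2283, 0.1042]  P^+=[0.2047 -0.0962; -0.0962 0.3045]
step 4: x^-=[-0.2841, 0.0961]  P^-=[0.5648 -0.1767; -0.1767 0.5743]  S=[0.8047 0.0244; 0.0244 1.0506]  K=[0.6702 -0.0440; -0.1279 0.5059]  nu=[-1.0403, -0.7322]  x^+=[-0.9491, -0.1413]  P^+=[0.2027 -0.0928; -0.0928 0.2954]
step 5: x^-=[-1.0372, -0.3190]  P^-=[0.5597 -0.1695; -0.1695 0.5614]  S=[0.8015 0.0286; 0.0286 1.0411]  K=[0.6681 -0.0414; -0.1243 0.5003]  nu=[0.3650, 0.9087]  x^+=[-0.8309, 0.0902]  P^+=[0.2018 -0.0911; -0.0911 0.2920]

x_post = [-0.8309, 0.0902]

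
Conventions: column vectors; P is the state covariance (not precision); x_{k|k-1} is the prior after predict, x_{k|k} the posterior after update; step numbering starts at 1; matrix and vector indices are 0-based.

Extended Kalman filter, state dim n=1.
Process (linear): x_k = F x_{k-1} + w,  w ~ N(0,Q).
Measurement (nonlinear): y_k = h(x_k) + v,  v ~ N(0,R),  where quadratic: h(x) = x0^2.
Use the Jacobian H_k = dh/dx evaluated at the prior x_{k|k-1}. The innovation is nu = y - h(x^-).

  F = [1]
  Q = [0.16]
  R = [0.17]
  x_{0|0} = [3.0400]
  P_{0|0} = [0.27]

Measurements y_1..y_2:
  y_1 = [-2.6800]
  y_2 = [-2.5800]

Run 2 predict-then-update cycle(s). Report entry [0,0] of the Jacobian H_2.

step 1: x^-=[3.0400]  P^-=[0.4300]  H_jac=[6.0800]  S=[16.0656]  K=[0.1627]  nu=[-11.9216]  x^+=[1.1000]  P^+=[0.0046]
step 2: x^-=[1.1000]  P^-=[0.1646]  H_jac=[2.1999]  S=[0.9664]  K=[0.3746]  nu=[-3.7899]  x^+=[-0.3197]  P^+=[0.0289]

H_jac[0,0] = 2.1999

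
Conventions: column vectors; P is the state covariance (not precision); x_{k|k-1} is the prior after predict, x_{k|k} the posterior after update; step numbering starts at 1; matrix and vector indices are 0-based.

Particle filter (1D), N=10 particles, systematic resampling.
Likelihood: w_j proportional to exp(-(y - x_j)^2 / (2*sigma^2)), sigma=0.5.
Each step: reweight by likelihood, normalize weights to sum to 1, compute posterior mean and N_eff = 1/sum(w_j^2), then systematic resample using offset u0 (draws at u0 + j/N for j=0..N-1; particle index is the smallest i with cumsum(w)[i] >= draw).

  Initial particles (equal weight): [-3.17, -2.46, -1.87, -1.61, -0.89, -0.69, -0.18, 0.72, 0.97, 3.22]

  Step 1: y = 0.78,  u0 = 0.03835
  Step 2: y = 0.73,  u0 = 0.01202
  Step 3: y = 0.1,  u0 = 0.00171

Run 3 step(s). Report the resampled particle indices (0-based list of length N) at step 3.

step 1: w=[0.0000, 0.0000, 0.0000, 0.0000, 0.0018, 0.0063, 0.0754, 0.4731, 0.4433, 0.0000]  mean=0.7511  Neff=2.3469  idx=[6, 7, 7, 7, 7, 7, 8, 8, 8, 8]
step 2: w=[0.0218, 0.1142, 0.1142, 0.1142, 0.1142, 0.1142, 0.1018, 0.1018, 0.1018, 0.1018]  mean=0.8022  Neff=9.3339  idx=[0, 1, 2, 3, 4, 5, 6, 7, 8, 9]
step 3: w=[0.2109, 0.1144, 0.1144, 0.1144, 0.1144, 0.1144, 0.0543, 0.0543, 0.0543, 0.0543]  mean=0.5845  Neff=8.2175  idx=[0, 0, 0, 1, 2, 3, 4, 5, 6, 8]

resampled_idx = [0, 0, 0, 1, 2, 3, 4, 5, 6, 8]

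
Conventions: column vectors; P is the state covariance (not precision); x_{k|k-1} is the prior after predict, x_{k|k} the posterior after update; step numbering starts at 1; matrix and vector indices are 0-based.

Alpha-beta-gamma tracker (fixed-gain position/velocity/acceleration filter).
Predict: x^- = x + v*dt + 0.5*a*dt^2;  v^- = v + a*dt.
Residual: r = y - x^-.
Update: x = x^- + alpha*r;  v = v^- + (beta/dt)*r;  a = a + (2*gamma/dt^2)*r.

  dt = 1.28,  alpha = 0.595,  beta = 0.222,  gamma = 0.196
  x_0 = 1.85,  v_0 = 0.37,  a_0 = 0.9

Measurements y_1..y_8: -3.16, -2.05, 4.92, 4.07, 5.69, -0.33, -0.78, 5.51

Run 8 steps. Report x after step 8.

x_post = 3.1579

step 1: x_pred=3.0609  r=-6.2209  x^+=-0.6405  v^+=0.4431  a^+=-0.5884
step 2: x_pred=-0.5554  r=-1.4946  x^+=-1.4447  v^+=-0.5693  a^+=-0.9460
step 3: x_pred=-2.9483  r=7.8683  x^+=1.7333  v^+=-0.4155  a^+=0.9366
step 4: x_pred=1.9688  r=2.1012  x^+=3.2190  v^+=1.1478  a^+=1.4393
step 5: x_pred=5.8672  r=-0.1772  x^+=5.7618  v^+=2.9594  a^+=1.3969
step 6: x_pred=10.6941  r=-11.0241  x^+=4.1348  v^+=2.8354  a^+=-1.2407
step 7: x_pred=6.7477  r=-7.5277  x^+=2.2687  v^+=-0.0583  a^+=-3.0418
step 8: x_pred=-0.2976  r=5.8076  x^+=3.1579  v^+=-2.9444  a^+=-1.6522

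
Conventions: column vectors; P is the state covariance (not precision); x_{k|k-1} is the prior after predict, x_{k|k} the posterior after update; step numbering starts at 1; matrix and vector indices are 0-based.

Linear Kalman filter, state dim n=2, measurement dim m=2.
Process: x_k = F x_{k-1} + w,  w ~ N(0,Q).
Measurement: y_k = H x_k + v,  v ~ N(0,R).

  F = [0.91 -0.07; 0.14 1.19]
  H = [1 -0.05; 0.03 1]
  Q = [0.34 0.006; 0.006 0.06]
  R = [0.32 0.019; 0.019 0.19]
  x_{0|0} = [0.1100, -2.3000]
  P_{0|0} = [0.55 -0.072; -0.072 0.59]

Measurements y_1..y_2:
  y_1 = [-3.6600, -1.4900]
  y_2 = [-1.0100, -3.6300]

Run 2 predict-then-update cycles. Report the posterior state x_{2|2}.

step 1: x^-=[0.2611, -2.7216]  P^-=[0.8075 -0.0503; -0.0503 0.8823]  S=[1.1348 -0.0512; -0.0512 1.0700]  K=[0.7143 0.0097; -0.0462 0.8210]  nu=[-4.0572, 1.2238]  x^+=[-2.6249, -1.5294]  P^+=[0.2292 0.0085; 0.0085 0.1548]
step 2: x^-=[-2.2816, -2.1875]  P^-=[0.5295 0.0315; 0.0315 0.2866]  S=[0.8470 0.0520; 0.0520 0.4790]  K=[0.6213 0.0314; -0.0167 0.6022]  nu=[1.1623, -1.3741]  x^+=[-1.6027, -3.0343]  P^+=[0.2000 0.0118; 0.0118 0.1137]

x_post = [-1.6027, -3.0343]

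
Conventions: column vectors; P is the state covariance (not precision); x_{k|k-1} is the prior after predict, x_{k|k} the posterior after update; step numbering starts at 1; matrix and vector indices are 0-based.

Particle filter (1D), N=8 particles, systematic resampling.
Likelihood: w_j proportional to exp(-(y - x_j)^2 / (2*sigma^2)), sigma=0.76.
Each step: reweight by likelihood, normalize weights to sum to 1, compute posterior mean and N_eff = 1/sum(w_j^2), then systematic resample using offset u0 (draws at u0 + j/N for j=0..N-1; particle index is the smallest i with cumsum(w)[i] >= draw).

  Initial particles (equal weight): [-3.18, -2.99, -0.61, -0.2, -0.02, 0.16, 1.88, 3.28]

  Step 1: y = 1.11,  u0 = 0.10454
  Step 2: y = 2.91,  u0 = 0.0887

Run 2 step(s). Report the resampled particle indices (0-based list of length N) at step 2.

step 1: w=[0.0000, 0.0000, 0.0452, 0.1325, 0.1938, 0.2680, 0.3504, 0.0099]  mean=0.6763  Neff=3.9694  idx=[3, 4, 4, 5, 5, 6, 6, 6]
step 2: w=[0.0002, 0.0005, 0.0005, 0.0012, 0.0012, 0.3321, 0.3321, 0.3321]  mean=1.8736  Neff=3.0215  idx=[5, 5, 6, 6, 6, 7, 7, 7]

resampled_idx = [5, 5, 6, 6, 6, 7, 7, 7]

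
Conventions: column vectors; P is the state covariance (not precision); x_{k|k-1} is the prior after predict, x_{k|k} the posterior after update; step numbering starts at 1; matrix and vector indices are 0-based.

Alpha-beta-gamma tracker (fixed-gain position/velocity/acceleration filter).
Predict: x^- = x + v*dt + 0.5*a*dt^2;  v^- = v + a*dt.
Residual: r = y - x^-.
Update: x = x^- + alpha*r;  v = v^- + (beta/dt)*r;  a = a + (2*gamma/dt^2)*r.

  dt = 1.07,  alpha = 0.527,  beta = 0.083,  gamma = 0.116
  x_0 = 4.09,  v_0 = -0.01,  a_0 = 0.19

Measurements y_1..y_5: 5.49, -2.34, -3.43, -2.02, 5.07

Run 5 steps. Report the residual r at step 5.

resid = 12.5216

step 1: x_pred=4.1881  r=1.3019  x^+=4.8742  v^+=0.2943  a^+=0.4538
step 2: x_pred=5.4489  r=-7.7889  x^+=1.3441  v^+=0.1757  a^+=-1.1245
step 3: x_pred=0.8884  r=-4.3184  x^+=-1.3874  v^+=-1.3625  a^+=-1.9996
step 4: x_pred=-3.9899  r=1.9699  x^+=-2.9518  v^+=-3.3492  a^+=-1.6004
step 5: x_pred=-7.4516  r=12.5216  x^+=-0.8527  v^+=-4.0903  a^+=0.9370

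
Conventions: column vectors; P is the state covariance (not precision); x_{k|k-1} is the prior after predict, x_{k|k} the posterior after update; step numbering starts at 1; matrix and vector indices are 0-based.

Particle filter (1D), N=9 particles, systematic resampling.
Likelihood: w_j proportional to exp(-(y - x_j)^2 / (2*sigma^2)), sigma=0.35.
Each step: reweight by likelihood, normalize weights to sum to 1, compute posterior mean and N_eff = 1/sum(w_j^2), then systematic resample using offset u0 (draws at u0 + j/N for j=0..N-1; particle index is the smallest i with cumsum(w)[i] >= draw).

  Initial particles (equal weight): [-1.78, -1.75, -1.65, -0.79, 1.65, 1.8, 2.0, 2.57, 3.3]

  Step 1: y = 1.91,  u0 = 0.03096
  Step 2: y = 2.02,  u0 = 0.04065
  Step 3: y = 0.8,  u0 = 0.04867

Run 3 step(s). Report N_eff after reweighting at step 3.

N_eff = 4.3546

step 1: w=[0.0000, 0.0000, 0.0000, 0.0000, 0.2665, 0.3343, 0.3398, 0.0593, 0.0001]  mean=1.8739  Neff=3.3144  idx=[4, 4, 4, 5, 5, 5, 6, 6, 6]
step 2: w=[0.0797, 0.0797, 0.0797, 0.1144, 0.1144, 0.1144, 0.1392, 0.1392, 0.1392]  mean=1.8476  Neff=8.5865  idx=[0, 1, 3, 4, 5, 6, 6, 7, 8]
step 3: w=[0.3144, 0.3144, 0.1013, 0.1013, 0.1013, 0.0168, 0.0168, 0.0168, 0.0168]  mean=1.7191  Neff=4.3546  idx=[0, 0, 0, 1, 1, 1, 2, 3, 5]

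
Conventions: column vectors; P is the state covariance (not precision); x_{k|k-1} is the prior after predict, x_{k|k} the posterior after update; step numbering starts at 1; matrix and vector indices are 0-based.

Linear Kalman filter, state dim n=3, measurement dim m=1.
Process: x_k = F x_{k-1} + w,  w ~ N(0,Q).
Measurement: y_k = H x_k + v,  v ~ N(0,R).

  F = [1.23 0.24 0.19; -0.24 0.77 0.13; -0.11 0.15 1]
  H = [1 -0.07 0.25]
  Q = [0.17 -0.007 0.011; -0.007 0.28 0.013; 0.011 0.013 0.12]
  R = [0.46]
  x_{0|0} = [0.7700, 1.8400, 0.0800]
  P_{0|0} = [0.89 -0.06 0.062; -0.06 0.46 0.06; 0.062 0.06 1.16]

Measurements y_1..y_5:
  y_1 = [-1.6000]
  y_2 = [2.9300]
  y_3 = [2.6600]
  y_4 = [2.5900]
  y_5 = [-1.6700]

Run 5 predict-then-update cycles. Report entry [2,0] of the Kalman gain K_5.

K[2,0] = 0.5319

step 1: x^-=[1.4039, 1.2424, 0.2713]  P^-=[1.5839 -0.1917 0.2091; -0.1917 0.6539 0.2793; 0.2091 0.2793 1.3075]  S=[2.2504]  K=[0.7330; -0.0745; 0.2295]  nu=[-2.9848]  x^+=[-0.7839, 1.4648, -0.4137]  P^+=[0.3747 -0.0688 -0.1694; -0.0688 0.6414 0.3177; -0.1694 0.3177 1.1889]
step 2: x^-=[-0.6913, 1.2622, -0.1077]  P^-=[0.7260 0.0061 0.0789; 0.0061 0.8016 0.5538; 0.0789 0.5538 1.4628]  S=[1.3005]  K=[0.5730; 0.0680; 0.3120]  nu=[3.7366]  x^+=[1.4499, 1.5164, 1.0582]  P^+=[0.2989 -0.0446 -0.1537; -0.0446 0.7956 0.5262; -0.1537 0.5262 1.3362]
step 3: x^-=[2.3484, 0.9572, 1.1262]  P^-=[0.6661 0.1210 0.2015; 0.1210 0.9229 0.7464; 0.2015 0.7464 1.6708]  S=[1.2927]  K=[0.5477; 0.1879; 0.4386]  nu=[0.0971]  x^+=[2.4016, 0.9754, 1.1688]  P^+=[0.2783 -0.0121 -0.1090; -0.0121 0.8772 0.6398; -0.1090 0.6398 1.4222]
step 4: x^-=[3.4101, 0.3267, 1.0509]  P^-=[0.6932 0.1984 0.3132; 0.1984 0.9795 0.8409; 0.3132 0.8409 1.7816]  S=[1.3688]  K=[0.5535; 0.2485; 0.5112]  nu=[-1.0599]  x^+=[2.8234, 0.0633, 0.5090]  P^+=[0.2739 0.0102 -0.0741; 0.0102 0.8950 0.6670; -0.0741 0.6670 1.4239]
step 5: x^-=[3.5847, -0.5627, 0.2080]  P^-=[0.7195 0.2317 0.3678; 0.2317 0.9849 0.8529; 0.3678 0.8529 1.7834]  S=[1.4174]  K=[0.5610; 0.2653; 0.5319]  nu=[-5.3461]  x^+=[0.5853, -1.9809, -2.6357]  P^+=[0.2733 0.0208 -0.0552; 0.0208 0.8852 0.6529; -0.0552 0.6529 1.3824]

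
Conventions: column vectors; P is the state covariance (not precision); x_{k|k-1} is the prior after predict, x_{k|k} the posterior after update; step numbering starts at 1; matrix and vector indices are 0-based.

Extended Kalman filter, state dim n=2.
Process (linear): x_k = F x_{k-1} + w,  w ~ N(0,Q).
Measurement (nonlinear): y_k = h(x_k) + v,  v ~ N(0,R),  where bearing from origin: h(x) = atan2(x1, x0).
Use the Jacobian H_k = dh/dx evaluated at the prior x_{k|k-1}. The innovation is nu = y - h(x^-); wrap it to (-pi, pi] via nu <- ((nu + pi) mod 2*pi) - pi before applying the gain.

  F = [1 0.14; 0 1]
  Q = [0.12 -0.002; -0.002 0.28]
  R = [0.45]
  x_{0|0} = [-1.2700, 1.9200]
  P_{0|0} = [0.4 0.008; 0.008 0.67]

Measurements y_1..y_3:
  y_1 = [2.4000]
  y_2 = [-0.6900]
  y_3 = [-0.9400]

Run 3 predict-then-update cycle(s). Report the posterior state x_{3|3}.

step 1: x^-=[-1.0012, 1.9200]  P^-=[0.5354 0.0998; 0.0998 0.9500]  H_jac=[-0.4095 -0.2135]  S=[0.6005]  K=[-0.4005; -0.4058]  nu=[0.3485]  x^+=[-1.1408, 1.7786]  P^+=[0.4390 0.0022; 0.0022 0.8511]
step 2: x^-=[-0.8918, 1.7786]  P^-=[0.5763 0.1193; 0.1193 1.1311]  H_jac=[-0.4493 -0.2253]  S=[0.6479]  K=[-0.4411; -0.4760]  nu=[-2.7256]  x^+=[0.3106, 3.0761]  P^+=[0.4502 -0.0167; -0.0167 0.9843]
step 3: x^-=[0.7412, 3.0761]  P^-=[0.5848 0.1191; 0.1191 1.2643]  H_jac=[-0.3073 0.0740]  S=[0.5067]  K=[-0.3372; 0.1125]  nu=[-2.2743]  x^+=[1.5082, 2.8201]  P^+=[0.5272 0.1383; 0.1383 1.2578]

x_post = [1.5082, 2.8201]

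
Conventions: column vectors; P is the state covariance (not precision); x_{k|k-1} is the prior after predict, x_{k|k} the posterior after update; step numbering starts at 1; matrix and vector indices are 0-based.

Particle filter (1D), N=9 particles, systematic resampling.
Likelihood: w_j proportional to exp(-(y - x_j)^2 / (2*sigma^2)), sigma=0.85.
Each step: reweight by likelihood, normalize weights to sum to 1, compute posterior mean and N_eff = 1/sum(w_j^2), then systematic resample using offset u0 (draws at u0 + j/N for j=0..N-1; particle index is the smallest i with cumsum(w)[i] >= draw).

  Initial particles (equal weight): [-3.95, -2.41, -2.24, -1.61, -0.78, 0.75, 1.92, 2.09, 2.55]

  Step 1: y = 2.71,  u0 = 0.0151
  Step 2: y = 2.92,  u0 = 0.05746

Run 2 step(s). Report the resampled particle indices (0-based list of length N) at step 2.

resampled_idx = [1, 2, 3, 4, 5, 6, 7, 7, 8]

step 1: w=[0.0000, 0.0000, 0.0000, 0.0000, 0.0001, 0.0284, 0.2630, 0.3105, 0.3980]  mean=2.1901  Neff=3.0788  idx=[5, 6, 6, 7, 7, 7, 8, 8, 8]
step 2: w=[0.0068, 0.0889, 0.0889, 0.1103, 0.1103, 0.1103, 0.1615, 0.1615, 0.1615]  mean=2.2736  Neff=7.6566  idx=[1, 2, 3, 4, 5, 6, 7, 7, 8]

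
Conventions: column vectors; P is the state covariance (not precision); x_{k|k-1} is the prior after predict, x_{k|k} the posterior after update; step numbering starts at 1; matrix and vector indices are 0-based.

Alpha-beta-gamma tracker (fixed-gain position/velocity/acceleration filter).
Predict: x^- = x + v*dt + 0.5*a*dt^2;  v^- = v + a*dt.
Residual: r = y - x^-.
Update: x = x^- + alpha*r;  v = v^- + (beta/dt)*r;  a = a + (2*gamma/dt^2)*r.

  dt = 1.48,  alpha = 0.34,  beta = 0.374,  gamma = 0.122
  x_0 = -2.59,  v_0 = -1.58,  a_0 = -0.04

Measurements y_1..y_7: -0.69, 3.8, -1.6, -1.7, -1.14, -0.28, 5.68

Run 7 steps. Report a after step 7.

step 1: x_pred=-4.9722  r=4.2822  x^+=-3.5163  v^+=-0.5571  a^+=0.4370
step 2: x_pred=-3.8621  r=7.6621  x^+=-1.2570  v^+=2.0259  a^+=1.2905
step 3: x_pred=3.1548  r=-4.7548  x^+=1.5382  v^+=2.7344  a^+=0.7609
step 4: x_pred=6.4184  r=-8.1184  x^+=3.6581  v^+=1.8090  a^+=-0.1435
step 5: x_pred=6.1782  r=-7.3182  x^+=3.6900  v^+=-0.2527  a^+=-0.9587
step 6: x_pred=2.2660  r=-2.5460  x^+=1.4004  v^+=-2.3150  a^+=-1.2423
step 7: x_pred=-3.3864  r=9.0664  x^+=-0.3038  v^+=-1.8625  a^+=-0.2324

a_post = -0.2324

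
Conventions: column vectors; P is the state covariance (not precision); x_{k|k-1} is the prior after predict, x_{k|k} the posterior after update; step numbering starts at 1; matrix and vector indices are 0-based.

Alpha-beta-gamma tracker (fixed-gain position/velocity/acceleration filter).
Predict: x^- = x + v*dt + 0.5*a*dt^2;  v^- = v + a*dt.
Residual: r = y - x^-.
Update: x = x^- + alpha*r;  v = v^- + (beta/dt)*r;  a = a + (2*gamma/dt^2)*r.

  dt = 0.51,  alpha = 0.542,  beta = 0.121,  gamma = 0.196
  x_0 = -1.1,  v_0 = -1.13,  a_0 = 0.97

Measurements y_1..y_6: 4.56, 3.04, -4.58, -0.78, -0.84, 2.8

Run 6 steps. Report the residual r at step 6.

resid = 8.3707

step 1: x_pred=-1.5502  r=6.1102  x^+=1.7616  v^+=0.8144  a^+=10.1787
step 2: x_pred=3.5006  r=-0.4606  x^+=3.2510  v^+=5.8962  a^+=9.4845
step 3: x_pred=7.4915  r=-12.0715  x^+=0.9487  v^+=7.8693  a^+=-8.7086
step 4: x_pred=3.8295  r=-4.6095  x^+=1.3312  v^+=2.3343  a^+=-15.6557
step 5: x_pred=0.4856  r=-1.3256  x^+=-0.2329  v^+=-5.9646  a^+=-17.6535
step 6: x_pred=-5.5707  r=8.3707  x^+=-1.0338  v^+=-12.9819  a^+=-5.0380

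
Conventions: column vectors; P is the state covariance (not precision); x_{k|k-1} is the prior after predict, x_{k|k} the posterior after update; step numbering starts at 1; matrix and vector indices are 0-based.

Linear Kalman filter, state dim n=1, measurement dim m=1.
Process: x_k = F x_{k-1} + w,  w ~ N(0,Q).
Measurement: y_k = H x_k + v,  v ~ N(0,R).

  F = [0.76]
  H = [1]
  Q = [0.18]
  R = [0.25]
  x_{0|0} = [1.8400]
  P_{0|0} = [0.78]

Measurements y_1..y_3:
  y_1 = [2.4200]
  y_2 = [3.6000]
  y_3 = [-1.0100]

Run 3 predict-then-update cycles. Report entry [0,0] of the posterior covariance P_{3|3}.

P_post[0,0] = 0.1267

step 1: x^-=[1.3984]  P^-=[0.6305]  S=[0.8805]  K=[0.7161]  nu=[1.0216]  x^+=[2.1299]  P^+=[0.1790]
step 2: x^-=[1.6188]  P^-=[0.2834]  S=[0.5334]  K=[0.5313]  nu=[1.9812]  x^+=[2.6714]  P^+=[0.1328]
step 3: x^-=[2.0303]  P^-=[0.2567]  S=[0.5067]  K=[0.5066]  nu=[-3.0403]  x^+=[0.4900]  P^+=[0.1267]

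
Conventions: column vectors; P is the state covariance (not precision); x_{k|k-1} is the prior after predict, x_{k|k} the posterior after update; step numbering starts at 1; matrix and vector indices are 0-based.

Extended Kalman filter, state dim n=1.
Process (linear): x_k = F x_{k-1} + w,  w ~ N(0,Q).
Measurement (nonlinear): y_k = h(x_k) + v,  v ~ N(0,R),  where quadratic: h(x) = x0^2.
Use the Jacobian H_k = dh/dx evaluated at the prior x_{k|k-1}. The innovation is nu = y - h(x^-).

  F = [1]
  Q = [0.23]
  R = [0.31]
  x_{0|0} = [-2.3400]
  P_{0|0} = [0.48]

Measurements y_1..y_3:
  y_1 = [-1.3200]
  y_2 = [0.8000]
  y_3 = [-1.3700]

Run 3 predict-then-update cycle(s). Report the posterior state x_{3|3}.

step 1: x^-=[-2.3400]  P^-=[0.7100]  H_jac=[-4.6800]  S=[15.8607]  K=[-0.2095]  nu=[-6.7956]  x^+=[-0.9163]  P^+=[0.0139]
step 2: x^-=[-0.9163]  P^-=[0.2439]  H_jac=[-1.8327]  S=[1.1291]  K=[-0.3958]  nu=[-0.0397]  x^+=[-0.9006]  P^+=[0.0670]
step 3: x^-=[-0.9006]  P^-=[0.2970]  H_jac=[-1.8013]  S=[1.2735]  K=[-0.4200]  nu=[-2.1811]  x^+=[0.0155]  P^+=[0.0723]

x_post = [0.0155]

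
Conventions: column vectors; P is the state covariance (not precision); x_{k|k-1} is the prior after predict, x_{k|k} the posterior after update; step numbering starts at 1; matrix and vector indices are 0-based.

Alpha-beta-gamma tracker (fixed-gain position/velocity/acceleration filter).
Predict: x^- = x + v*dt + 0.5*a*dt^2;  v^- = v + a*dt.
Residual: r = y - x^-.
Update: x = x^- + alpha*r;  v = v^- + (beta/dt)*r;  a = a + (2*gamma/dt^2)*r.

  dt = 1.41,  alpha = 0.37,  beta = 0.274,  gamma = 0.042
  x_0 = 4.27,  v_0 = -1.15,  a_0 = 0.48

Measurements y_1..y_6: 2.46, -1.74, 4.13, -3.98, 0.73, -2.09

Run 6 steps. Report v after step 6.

step 1: x_pred=3.1256  r=-0.6656  x^+=2.8794  v^+=-0.6026  a^+=0.4519
step 2: x_pred=2.4789  r=-4.2189  x^+=0.9179  v^+=-0.7853  a^+=0.2736
step 3: x_pred=0.0827  r=4.0473  x^+=1.5802  v^+=0.3870  a^+=0.4446
step 4: x_pred=2.5679  r=-6.5479  x^+=0.1452  v^+=-0.2585  a^+=0.1680
step 5: x_pred=-0.0523  r=0.7823  x^+=0.2372  v^+=0.1304  a^+=0.2010
step 6: x_pred=0.6208  r=-2.7108  x^+=-0.3822  v^+=-0.1130  a^+=0.0865

v_post = -0.1130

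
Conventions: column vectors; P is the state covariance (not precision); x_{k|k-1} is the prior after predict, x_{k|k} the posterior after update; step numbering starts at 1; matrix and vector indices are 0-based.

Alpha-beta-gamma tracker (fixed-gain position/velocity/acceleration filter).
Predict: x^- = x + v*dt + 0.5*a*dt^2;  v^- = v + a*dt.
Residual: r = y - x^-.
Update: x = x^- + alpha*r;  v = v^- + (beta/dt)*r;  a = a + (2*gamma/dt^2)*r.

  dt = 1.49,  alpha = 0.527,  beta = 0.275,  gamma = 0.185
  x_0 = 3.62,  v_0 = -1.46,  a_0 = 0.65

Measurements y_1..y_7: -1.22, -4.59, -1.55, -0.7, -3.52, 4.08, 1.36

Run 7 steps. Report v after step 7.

step 1: x_pred=2.1661  r=-3.3861  x^+=0.3816  v^+=-1.1165  a^+=0.0857
step 2: x_pred=-1.1868  r=-3.4032  x^+=-2.9803  v^+=-1.6169  a^+=-0.4815
step 3: x_pred=-5.9240  r=4.3740  x^+=-3.6189  v^+=-1.5271  a^+=0.2475
step 4: x_pred=-5.6196  r=4.9196  x^+=-3.0270  v^+=-0.2504  a^+=1.0673
step 5: x_pred=-2.2152  r=-1.3048  x^+=-2.9028  v^+=1.0991  a^+=0.8499
step 6: x_pred=-0.3217  r=4.4017  x^+=1.9980  v^+=3.1779  a^+=1.5835
step 7: x_pred=8.4908  r=-7.1308  x^+=4.7329  v^+=4.2212  a^+=0.3951

v_post = 4.2212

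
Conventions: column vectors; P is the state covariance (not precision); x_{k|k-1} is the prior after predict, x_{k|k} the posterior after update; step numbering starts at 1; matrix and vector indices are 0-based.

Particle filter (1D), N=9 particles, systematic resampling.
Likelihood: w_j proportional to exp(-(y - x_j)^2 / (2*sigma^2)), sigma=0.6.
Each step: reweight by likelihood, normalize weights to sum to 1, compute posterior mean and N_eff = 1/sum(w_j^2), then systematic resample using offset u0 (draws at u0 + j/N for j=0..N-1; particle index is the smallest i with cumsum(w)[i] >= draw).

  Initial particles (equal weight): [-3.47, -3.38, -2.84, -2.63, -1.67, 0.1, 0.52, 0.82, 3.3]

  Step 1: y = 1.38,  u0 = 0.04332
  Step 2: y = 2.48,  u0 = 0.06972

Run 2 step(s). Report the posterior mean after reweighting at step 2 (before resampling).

post_mean = 0.7827

step 1: w=[0.0000, 0.0000, 0.0000, 0.0000, 0.0000, 0.0923, 0.3215, 0.5809, 0.0054]  mean=0.6704  Neff=2.2255  idx=[5, 6, 6, 6, 7, 7, 7, 7, 7]
step 2: w=[0.0031, 0.0389, 0.0389, 0.0389, 0.1760, 0.1760, 0.1760, 0.1760, 0.1760]  mean=0.7827  Neff=6.2711  idx=[2, 4, 4, 5, 6, 6, 7, 8, 8]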